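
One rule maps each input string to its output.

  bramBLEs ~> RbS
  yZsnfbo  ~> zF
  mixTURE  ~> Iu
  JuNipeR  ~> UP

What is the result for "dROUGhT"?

Looking at the pairs, the operation is to flip the case of every letter, then keep one character in every 3, starting at position 2 (positions 2nd, 5th, 8th, ...).
So "dROUGhT" becomes "rg".

rg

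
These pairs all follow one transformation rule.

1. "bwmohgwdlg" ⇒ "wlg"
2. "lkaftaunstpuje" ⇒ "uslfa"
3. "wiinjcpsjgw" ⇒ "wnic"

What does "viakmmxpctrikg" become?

The pattern: sort the characters into reverse alphabetical order, then keep one character in every 3, starting at position 2 (positions 2nd, 5th, 8th, ...).
Working it through for "viakmmxpctrikg": intermediate "xvtrpmmkkiigca", final "vpkia".

vpkia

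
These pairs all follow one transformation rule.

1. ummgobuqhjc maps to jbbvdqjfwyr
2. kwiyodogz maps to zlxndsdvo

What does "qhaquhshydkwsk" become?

fwpfjwhwnszlhz

The transformation: shift every letter 11 places backward in the alphabet (wrapping around).
So "qhaquhshydkwsk" becomes "fwpfjwhwnszlhz".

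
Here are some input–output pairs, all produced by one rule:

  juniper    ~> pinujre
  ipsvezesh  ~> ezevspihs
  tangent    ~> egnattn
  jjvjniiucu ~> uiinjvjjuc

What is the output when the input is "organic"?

nagroci

Rule — move the last 2 characters to the front (rotate right by 2), then reverse the string.
"organic" → "icorgan" → "nagroci".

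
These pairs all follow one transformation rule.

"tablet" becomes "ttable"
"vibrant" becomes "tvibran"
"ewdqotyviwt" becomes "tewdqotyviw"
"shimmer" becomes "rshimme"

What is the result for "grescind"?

The rule is to move the last character to the front.
So "grescind" becomes "dgrescin".

dgrescin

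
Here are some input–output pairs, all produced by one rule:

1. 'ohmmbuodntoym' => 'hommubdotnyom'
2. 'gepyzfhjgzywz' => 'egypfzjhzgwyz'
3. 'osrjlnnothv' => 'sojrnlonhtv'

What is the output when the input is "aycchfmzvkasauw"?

Looking at the pairs, the operation is to swap each adjacent pair of characters (1↔2, 3↔4, ...).
So "aycchfmzvkasauw" becomes "yaccfhzmkvsauaw".

yaccfhzmkvsauaw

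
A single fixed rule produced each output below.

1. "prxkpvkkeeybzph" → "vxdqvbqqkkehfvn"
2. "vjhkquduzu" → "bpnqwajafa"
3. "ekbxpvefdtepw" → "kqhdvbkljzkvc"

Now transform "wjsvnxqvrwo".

cpybtdwbxcu

What's happening: shift every letter 6 places forward in the alphabet (wrapping around).
Doing the same to "wjsvnxqvrwo": "cpybtdwbxcu".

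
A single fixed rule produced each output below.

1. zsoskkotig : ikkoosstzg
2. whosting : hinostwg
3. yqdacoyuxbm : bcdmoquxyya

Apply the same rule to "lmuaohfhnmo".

fhhlmmnooua

Each output is the input with this applied: sort the characters into alphabetical order, then move the first character to the end.
On "lmuaohfhnmo": the first step gives "afhhlmmnoou", and the second then gives "fhhlmmnooua".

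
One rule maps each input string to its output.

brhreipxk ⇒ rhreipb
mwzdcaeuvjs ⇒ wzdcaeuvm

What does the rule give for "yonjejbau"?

onjejby

The rule is to delete the last 2 characters, then move the first character to the end.
Starting from "yonjejbau": after the first operation, "yonjejb"; after the second, "onjejby".
(Check on "mwzdcaeuvjs": → "mwzdcaeuv" → "wzdcaeuvm" ✓)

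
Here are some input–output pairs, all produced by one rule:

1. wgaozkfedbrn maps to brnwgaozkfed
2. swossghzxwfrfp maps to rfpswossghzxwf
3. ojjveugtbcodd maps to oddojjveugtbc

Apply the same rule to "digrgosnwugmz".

gmzdigrgosnwu

Each output is the input with this applied: move the last 3 characters to the front (rotate right by 3).
So "digrgosnwugmz" becomes "gmzdigrgosnwu".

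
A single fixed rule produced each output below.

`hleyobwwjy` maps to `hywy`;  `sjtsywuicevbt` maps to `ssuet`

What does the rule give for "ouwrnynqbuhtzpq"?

ornuz

Rule — keep one character in every 3, starting at position 1 (positions 1st, 4th, 7th, ...).
"ouwrnynqbuhtzpq" → "ornuz".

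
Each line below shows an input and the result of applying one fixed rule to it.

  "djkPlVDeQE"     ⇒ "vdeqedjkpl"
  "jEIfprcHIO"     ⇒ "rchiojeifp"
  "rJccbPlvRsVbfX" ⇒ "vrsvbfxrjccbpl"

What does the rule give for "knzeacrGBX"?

crgbxknzea

The pattern: swap the front and back halves of the string, then convert every letter to lowercase.
Working it through for "knzeacrGBX": intermediate "crGBXknzea", final "crgbxknzea".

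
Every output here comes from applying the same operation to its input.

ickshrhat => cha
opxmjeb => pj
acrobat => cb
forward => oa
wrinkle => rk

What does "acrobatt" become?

Rule — keep one character in every 3, starting at position 2 (positions 2nd, 5th, 8th, ...).
"acrobatt" → "cbt".

cbt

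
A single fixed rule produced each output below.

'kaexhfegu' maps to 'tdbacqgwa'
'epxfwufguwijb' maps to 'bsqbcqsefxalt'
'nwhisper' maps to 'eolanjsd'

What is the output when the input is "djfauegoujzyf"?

wqackqfvubzfb

The rule is to move the first 3 characters to the end (rotate left by 3), then shift every letter 4 places backward in the alphabet (wrapping around).
On "djfauegoujzyf": the first step gives "auegoujzyfdjf", and the second then gives "wqackqfvubzfb".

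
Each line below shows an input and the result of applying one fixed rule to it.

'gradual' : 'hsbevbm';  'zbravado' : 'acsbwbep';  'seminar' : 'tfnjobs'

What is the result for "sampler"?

tbnqmfs

The rule is to shift every letter 1 place forward in the alphabet (wrapping around).
"sampler" → "tbnqmfs".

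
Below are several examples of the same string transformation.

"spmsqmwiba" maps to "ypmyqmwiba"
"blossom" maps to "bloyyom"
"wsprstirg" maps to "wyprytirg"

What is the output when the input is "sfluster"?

Rule — replace every "s" with "y".
For "sfluster" the result is "yfluyter".

yfluyter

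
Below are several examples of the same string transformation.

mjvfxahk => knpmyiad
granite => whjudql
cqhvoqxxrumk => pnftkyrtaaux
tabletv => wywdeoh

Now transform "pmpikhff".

In each case the input is transformed by: shift every letter 3 places forward in the alphabet (wrapping around), then move the last 2 characters to the front (rotate right by 2).
For "pmpikhff", step one produces "spslnkii"; step two turns that into "iispslnk".

iispslnk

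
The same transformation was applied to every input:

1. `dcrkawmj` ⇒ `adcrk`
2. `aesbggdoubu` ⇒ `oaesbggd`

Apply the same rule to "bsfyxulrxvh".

The transformation: delete the last 3 characters, then move the last character to the front.
Starting from "bsfyxulrxvh": after the first operation, "bsfyxulr"; after the second, "rbsfyxul".
(Check on "aesbggdoubu": → "aesbggdo" → "oaesbggd" ✓)

rbsfyxul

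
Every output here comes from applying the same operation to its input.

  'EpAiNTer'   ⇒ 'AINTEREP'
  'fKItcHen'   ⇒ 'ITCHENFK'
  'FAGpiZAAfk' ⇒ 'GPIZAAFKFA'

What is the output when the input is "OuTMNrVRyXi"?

TMNRVRYXIOU

Looking at the pairs, the operation is to move the first 2 characters to the end (rotate left by 2), then convert every letter to uppercase.
For "OuTMNrVRyXi", step one produces "TMNrVRyXiOu"; step two turns that into "TMNRVRYXIOU".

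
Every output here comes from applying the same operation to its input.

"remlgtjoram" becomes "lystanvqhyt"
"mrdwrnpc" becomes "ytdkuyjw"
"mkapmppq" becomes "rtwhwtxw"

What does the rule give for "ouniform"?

bvpuvmty

In each case the input is transformed by: swap each adjacent pair of characters (1↔2, 3↔4, ...), then shift every letter 7 places forward in the alphabet (wrapping around).
Working it through for "ouniform": intermediate "uoinofmr", final "bvpuvmty".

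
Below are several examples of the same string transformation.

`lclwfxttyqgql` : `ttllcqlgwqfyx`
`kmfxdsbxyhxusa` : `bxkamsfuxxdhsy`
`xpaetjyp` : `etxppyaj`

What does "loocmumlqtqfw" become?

lmlwofoqctmqu

The pattern: take characters alternately from the front and the back (1st, last, 2nd, 2nd-last, ...), then move the last 2 characters to the front (rotate right by 2).
For "loocmumlqtqfw", step one produces "lwofoqctmqulm"; step two turns that into "lmlwofoqctmqu".
(Check on "xpaetjyp": → "xppyajet" → "etxppyaj" ✓)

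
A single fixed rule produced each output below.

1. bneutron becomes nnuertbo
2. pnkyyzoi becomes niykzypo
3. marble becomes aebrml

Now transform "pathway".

ayhtawp

Each output is the input with this applied: swap the first and last characters, then swap each adjacent pair of characters (1↔2, 3↔4, ...).
On "pathway": the first step gives "yathwap", and the second then gives "ayhtawp".
(Check on "marble": → "earblm" → "aebrml" ✓)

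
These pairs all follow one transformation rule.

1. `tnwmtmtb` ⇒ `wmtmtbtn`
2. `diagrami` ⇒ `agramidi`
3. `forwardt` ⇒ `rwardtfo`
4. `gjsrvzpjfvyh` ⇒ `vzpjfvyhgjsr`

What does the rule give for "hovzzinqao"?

zzinqaohov

Looking at the pairs, the operation is to move the last 2 characters to the front (rotate right by 2), then swap the front and back halves of the string.
Applying both steps to "hovzzinqao": "aohovzzinq", then "zzinqaohov".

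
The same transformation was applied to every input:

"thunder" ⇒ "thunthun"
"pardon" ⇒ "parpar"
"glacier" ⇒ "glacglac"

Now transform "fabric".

fabfab

Rule — delete the last 3 characters, then write the whole string twice.
On "fabric": the first step gives "fab", and the second then gives "fabfab".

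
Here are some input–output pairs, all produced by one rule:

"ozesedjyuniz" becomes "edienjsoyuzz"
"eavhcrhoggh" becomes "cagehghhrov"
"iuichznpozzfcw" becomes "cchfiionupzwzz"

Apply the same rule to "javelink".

Each output is the input with this applied: sort the characters into alphabetical order, then swap each adjacent pair of characters (1↔2, 3↔4, ...).
Doing the same to "javelink": "eajilkvn".

eajilkvn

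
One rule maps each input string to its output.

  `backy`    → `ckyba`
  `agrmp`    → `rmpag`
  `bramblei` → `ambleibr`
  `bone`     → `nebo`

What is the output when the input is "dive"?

The transformation: move the first 2 characters to the end (rotate left by 2).
So "dive" becomes "vedi".

vedi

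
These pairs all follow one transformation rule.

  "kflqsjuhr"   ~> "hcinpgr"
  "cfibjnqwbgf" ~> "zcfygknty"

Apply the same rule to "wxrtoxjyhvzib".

Each output is the input with this applied: shift every letter 3 places backward in the alphabet (wrapping around), then delete the last 2 characters.
"wxrtoxjyhvzib" → "tuoqlugvesw".

tuoqlugvesw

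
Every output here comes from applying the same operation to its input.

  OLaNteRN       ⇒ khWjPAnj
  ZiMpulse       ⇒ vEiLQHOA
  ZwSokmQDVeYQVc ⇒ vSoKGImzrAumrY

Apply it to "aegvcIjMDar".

WACRYeFizWN

The transformation: shift every letter 4 places backward in the alphabet (wrapping around), then flip the case of every letter.
On "aegvcIjMDar" that produces "WACRYeFizWN".
(Check on "ZwSokmQDVeYQVc": → "VsOkgiMZRaUMRy" → "vSoKGImzrAumrY" ✓)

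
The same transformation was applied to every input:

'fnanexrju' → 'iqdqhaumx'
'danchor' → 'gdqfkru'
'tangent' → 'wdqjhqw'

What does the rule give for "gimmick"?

Looking at the pairs, the operation is to shift every letter 3 places forward in the alphabet (wrapping around).
Applying that to "gimmick" gives "jlpplfn".

jlpplfn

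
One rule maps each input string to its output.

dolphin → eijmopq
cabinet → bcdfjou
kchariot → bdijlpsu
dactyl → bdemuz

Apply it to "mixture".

fjnsuvy

Looking at the pairs, the operation is to sort the characters into alphabetical order, then shift every letter 1 place forward in the alphabet (wrapping around).
On "mixture" that produces "fjnsuvy".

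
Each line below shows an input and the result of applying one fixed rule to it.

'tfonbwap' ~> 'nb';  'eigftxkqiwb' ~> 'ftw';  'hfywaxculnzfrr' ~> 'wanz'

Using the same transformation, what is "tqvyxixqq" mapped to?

yxq

The pattern: swap each adjacent pair of characters (1↔2, 3↔4, ...), then keep one character in every 3, starting at position 3 (positions 3rd, 6th, 9th, ...).
Applying both steps to "tqvyxixqq": "qtyvixqxq", then "yxq".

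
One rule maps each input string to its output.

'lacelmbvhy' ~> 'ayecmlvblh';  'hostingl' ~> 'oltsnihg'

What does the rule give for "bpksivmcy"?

In each case the input is transformed by: swap the first and last characters, then swap each adjacent pair of characters (1↔2, 3↔4, ...).
Applying both steps to "bpksivmcy": "ypksivmcb", then "pyskvicmb".
(Check on "lacelmbvhy": → "yacelmbvhl" → "ayecmlvblh" ✓)

pyskvicmb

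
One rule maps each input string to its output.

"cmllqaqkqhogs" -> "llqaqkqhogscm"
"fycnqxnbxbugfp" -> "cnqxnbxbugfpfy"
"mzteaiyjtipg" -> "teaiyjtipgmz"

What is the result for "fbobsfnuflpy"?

Each output is the input with this applied: move the first 2 characters to the end (rotate left by 2).
On "fbobsfnuflpy" that produces "obsfnuflpyfb".

obsfnuflpyfb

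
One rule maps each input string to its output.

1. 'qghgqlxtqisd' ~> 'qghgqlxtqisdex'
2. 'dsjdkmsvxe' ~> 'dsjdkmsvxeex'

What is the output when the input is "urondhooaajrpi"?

urondhooaajrpiex

The pattern: append "ex".
Applying that to "urondhooaajrpi" gives "urondhooaajrpiex".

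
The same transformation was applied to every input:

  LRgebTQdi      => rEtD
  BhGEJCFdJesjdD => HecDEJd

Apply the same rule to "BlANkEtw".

Looking at the pairs, the operation is to keep every other character starting from the second (positions 2nd, 4th, 6th, ...), then flip the case of every letter.
For "BlANkEtw", step one produces "lNEw"; step two turns that into "LneW".
(Check on "LRgebTQdi": → "ReTd" → "rEtD" ✓)

LneW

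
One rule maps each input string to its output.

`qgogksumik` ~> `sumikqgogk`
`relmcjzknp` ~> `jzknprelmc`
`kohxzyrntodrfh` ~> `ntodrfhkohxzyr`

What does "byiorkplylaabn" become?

lylaabnbyiorkp

The transformation: swap the front and back halves of the string.
For "byiorkplylaabn" the result is "lylaabnbyiorkp".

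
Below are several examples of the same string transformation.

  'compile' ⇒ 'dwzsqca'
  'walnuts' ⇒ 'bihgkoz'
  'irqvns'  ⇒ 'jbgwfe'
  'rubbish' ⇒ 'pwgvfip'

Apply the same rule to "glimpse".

adgsuzw

The transformation: move the first 3 characters to the end (rotate left by 3), then shift every letter 12 places backward in the alphabet (wrapping around).
For "glimpse", step one produces "mpsegli"; step two turns that into "adgsuzw".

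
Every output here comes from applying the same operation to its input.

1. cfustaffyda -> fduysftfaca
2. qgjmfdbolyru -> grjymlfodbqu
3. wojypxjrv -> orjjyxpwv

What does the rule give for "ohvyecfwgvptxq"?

Rule — take characters alternately from the front and the back (1st, last, 2nd, 2nd-last, ...), then move the first 2 characters to the end (rotate left by 2).
On "ohvyecfwgvptxq": the first step gives "oqhxvtypevcgfw", and the second then gives "hxvtypevcgfwoq".

hxvtypevcgfwoq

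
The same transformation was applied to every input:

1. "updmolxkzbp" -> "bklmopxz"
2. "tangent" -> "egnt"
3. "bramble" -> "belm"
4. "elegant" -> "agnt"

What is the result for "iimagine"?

Looking at the pairs, the operation is to delete the first 3 characters, then sort the characters into alphabetical order.
Applying that to "iimagine" gives "aegin".

aegin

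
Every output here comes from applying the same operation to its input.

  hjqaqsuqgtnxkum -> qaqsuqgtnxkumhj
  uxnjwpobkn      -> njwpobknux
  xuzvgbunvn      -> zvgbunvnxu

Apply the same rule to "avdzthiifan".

The pattern: move the first 2 characters to the end (rotate left by 2).
For "avdzthiifan" the result is "dzthiifanav".

dzthiifanav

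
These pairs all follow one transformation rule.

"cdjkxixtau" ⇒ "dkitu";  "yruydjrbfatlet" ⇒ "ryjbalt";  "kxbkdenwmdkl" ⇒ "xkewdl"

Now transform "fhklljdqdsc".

What's happening: keep every other character starting from the second (positions 2nd, 4th, 6th, ...).
On "fhklljdqdsc" that produces "hljqs".

hljqs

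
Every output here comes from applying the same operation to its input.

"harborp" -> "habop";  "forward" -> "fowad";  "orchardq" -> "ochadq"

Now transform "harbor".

habo

What's happening: remove every "r".
For "harbor" the result is "habo".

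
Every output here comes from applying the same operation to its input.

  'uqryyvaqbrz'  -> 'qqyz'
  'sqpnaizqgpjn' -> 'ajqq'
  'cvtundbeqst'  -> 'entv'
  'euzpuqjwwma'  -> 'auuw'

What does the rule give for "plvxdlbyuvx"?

The pattern: keep one character in every 3, starting at position 2 (positions 2nd, 5th, 8th, ...), then sort the characters into alphabetical order.
For "plvxdlbyuvx", step one produces "ldyx"; step two turns that into "dlxy".

dlxy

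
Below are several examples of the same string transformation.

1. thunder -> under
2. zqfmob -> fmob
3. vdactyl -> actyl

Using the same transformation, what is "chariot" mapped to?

ariot

What's happening: delete the first 2 characters.
Doing the same to "chariot": "ariot".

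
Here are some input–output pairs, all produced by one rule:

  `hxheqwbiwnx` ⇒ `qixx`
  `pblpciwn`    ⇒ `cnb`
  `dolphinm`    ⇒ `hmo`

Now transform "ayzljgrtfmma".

jtmy

What's happening: keep one character in every 3, starting at position 2 (positions 2nd, 5th, 8th, ...), then move the first character to the end.
Working it through for "ayzljgrtfmma": intermediate "yjtm", final "jtmy".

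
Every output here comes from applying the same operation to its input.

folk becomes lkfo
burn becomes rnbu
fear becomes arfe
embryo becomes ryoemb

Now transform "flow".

Each output is the input with this applied: swap the front and back halves of the string.
So "flow" becomes "owfl".

owfl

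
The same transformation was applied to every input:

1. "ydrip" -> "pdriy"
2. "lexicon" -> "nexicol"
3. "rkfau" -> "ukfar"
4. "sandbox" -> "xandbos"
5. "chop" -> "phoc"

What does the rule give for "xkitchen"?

nkitchex

Looking at the pairs, the operation is to swap the first and last characters.
Applying that to "xkitchen" gives "nkitchex".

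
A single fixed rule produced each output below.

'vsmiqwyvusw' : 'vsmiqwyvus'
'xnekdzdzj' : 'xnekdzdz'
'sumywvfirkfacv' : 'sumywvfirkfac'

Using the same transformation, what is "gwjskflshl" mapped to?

gwjskflsh

The rule is to delete the last character.
Applying that to "gwjskflshl" gives "gwjskflsh".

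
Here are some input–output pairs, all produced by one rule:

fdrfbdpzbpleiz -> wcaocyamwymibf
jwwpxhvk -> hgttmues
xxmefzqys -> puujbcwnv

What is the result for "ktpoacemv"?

The rule is to move the last character to the front, then shift every letter 3 places backward in the alphabet (wrapping around).
On "ktpoacemv" that produces "shqmlxzbj".

shqmlxzbj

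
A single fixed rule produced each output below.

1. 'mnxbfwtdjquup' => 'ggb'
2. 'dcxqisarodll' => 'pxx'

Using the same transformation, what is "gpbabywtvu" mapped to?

Each output is the input with this applied: shift every letter 12 places forward in the alphabet (wrapping around), then keep only the last 3 characters.
On "gpbabywtvu": the first step gives "sbnmnkifhg", and the second then gives "fhg".

fhg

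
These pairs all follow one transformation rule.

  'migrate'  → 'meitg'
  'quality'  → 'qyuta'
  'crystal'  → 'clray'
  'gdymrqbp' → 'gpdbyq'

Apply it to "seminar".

sream

Looking at the pairs, the operation is to take characters alternately from the front and the back (1st, last, 2nd, 2nd-last, ...), then delete the last 2 characters.
Applying both steps to "seminar": "sreamni", then "sream".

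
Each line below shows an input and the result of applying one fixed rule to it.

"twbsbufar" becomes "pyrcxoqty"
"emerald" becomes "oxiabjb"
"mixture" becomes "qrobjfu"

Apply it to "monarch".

xozejlk

Each output is the input with this applied: move the first 3 characters to the end (rotate left by 3), then shift every letter 3 places backward in the alphabet (wrapping around).
Applying that to "monarch" gives "xozejlk".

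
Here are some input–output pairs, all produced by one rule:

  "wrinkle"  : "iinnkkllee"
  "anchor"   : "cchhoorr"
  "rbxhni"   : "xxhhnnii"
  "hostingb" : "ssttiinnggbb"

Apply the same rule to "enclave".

The rule is to delete the first 2 characters, then double every character.
"enclave" → "clave" → "ccllaavvee".

ccllaavvee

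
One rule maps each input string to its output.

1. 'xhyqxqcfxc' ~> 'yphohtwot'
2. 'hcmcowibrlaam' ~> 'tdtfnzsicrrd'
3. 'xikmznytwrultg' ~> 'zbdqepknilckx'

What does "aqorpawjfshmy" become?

hfigrnawjydp

What's happening: shift every letter 9 places backward in the alphabet (wrapping around), then delete the first character.
Applying that to "aqorpawjfshmy" gives "hfigrnawjydp".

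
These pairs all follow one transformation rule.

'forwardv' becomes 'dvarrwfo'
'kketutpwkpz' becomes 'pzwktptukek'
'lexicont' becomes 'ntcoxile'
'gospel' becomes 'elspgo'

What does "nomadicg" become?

The rule is to reverse the string, then swap each adjacent pair of characters (1↔2, 3↔4, ...).
Starting from "nomadicg": after the first operation, "gcidamon"; after the second, "cgdimano".

cgdimano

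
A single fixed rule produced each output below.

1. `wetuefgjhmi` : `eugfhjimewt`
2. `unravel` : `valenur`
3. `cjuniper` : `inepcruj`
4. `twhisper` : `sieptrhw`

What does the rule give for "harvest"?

Looking at the pairs, the operation is to move the first 3 characters to the end (rotate left by 3), then swap each adjacent pair of characters (1↔2, 3↔4, ...).
Starting from "harvest": after the first operation, "vesthar"; after the second, "evtsahr".

evtsahr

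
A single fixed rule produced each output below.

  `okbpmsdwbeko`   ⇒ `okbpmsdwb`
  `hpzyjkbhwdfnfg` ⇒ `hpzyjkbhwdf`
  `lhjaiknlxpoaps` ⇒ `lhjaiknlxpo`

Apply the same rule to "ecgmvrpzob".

ecgmvrp

Each output is the input with this applied: delete the last 3 characters.
So "ecgmvrpzob" becomes "ecgmvrp".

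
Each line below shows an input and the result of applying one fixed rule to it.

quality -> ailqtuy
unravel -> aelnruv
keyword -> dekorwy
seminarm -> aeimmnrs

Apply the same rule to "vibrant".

Each output is the input with this applied: sort the characters into alphabetical order.
Doing the same to "vibrant": "abinrtv".

abinrtv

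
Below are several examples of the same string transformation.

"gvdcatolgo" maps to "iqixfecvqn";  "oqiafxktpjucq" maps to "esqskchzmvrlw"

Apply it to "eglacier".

gtgincek

What's happening: shift every letter 2 places forward in the alphabet (wrapping around), then move the last 2 characters to the front (rotate right by 2).
For "eglacier", step one produces "gincekgt"; step two turns that into "gtgincek".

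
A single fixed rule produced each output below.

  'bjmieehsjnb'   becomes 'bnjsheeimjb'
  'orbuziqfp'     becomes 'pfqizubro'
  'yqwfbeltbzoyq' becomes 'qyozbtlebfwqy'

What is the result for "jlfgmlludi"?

idullmgflj

Rule — reverse the string.
So "jlfgmlludi" becomes "idullmgflj".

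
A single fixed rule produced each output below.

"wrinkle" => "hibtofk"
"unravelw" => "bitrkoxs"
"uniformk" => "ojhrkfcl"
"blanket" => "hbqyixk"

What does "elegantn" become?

What's happening: shift every letter 3 places backward in the alphabet (wrapping around), then move the last 3 characters to the front (rotate right by 3).
Starting from "elegantn": after the first operation, "bibdxkqk"; after the second, "kqkbibdx".

kqkbibdx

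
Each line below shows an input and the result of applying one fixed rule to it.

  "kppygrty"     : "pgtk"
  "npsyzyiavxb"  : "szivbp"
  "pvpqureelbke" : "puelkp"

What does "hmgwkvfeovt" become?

Each output is the input with this applied: move the first 2 characters to the end (rotate left by 2), then keep every other character starting from the first (positions 1st, 3rd, 5th, ...).
Doing the same to "hmgwkvfeovt": "gkfotm".

gkfotm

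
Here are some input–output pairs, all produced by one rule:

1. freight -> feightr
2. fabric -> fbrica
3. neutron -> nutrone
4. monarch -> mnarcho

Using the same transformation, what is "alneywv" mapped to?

The transformation: move the first character to the end, then swap the first and last characters.
For "alneywv", step one produces "lneywva"; step two turns that into "aneywvl".

aneywvl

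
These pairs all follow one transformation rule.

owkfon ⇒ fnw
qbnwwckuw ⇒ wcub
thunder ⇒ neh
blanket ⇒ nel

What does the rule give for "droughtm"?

uhmr

What's happening: keep every other character starting from the second (positions 2nd, 4th, 6th, ...), then move the first character to the end.
On "droughtm": the first step gives "ruhm", and the second then gives "uhmr".
(Check on "blanket": → "lne" → "nel" ✓)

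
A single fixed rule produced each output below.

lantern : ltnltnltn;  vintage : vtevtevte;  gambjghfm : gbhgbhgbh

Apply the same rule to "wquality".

The transformation: keep one character in every 3, starting at position 1 (positions 1st, 4th, 7th, ...), then write the whole string 3 times in a row.
"wquality" → "watwatwat".

watwatwat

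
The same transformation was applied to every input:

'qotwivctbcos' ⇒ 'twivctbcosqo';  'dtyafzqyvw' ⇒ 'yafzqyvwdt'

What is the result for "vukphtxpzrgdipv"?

kphtxpzrgdipvvu

The transformation: move the first 2 characters to the end (rotate left by 2).
So "vukphtxpzrgdipv" becomes "kphtxpzrgdipvvu".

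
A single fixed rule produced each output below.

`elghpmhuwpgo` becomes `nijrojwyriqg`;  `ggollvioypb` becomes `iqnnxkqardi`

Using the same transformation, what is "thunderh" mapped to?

jwpfgtjv

The transformation: move the first character to the end, then shift every letter 2 places forward in the alphabet (wrapping around).
On "thunderh": the first step gives "hunderht", and the second then gives "jwpfgtjv".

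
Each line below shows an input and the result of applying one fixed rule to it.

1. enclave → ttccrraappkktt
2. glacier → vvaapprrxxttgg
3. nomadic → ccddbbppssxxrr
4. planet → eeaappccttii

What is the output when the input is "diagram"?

ssxxppvvggppbb

Looking at the pairs, the operation is to double every character, then shift every letter 11 places backward in the alphabet (wrapping around).
"diagram" → "ssxxppvvggppbb".
(Check on "glacier": → "ggllaacciieerr" → "vvaapprrxxttgg" ✓)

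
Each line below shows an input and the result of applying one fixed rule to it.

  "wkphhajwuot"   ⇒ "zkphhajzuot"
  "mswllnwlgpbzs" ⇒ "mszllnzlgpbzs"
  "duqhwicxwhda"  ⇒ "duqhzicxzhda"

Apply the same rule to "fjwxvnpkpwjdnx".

fjzxvnpkpzjdnx

Looking at the pairs, the operation is to replace every "w" with "z".
Doing the same to "fjwxvnpkpwjdnx": "fjzxvnpkpzjdnx".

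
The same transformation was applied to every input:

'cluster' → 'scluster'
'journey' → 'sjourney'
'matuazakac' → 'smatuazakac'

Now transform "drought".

sdrought

The transformation: prepend "s".
"drought" → "sdrought".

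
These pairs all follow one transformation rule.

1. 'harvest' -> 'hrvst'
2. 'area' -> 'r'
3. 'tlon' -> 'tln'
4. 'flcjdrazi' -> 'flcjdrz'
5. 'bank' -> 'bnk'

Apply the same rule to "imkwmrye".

Looking at the pairs, the operation is to remove every vowel.
"imkwmrye" → "mkwmry".

mkwmry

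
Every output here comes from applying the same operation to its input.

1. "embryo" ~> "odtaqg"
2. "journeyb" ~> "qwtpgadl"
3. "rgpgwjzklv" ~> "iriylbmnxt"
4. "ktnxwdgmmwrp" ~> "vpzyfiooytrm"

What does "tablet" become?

In each case the input is transformed by: shift every letter 2 places forward in the alphabet (wrapping around), then move the first character to the end.
For "tablet", step one produces "vcdngv"; step two turns that into "cdngvv".

cdngvv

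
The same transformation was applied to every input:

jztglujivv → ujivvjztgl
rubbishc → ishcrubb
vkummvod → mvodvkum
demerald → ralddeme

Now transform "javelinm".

In each case the input is transformed by: swap the front and back halves of the string.
Applying that to "javelinm" gives "linmjave".

linmjave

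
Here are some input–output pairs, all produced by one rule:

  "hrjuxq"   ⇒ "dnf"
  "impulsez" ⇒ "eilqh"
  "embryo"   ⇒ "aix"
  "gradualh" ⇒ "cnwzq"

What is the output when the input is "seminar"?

oaie

The transformation: delete the last 3 characters, then shift every letter 4 places backward in the alphabet (wrapping around).
On "seminar": the first step gives "semi", and the second then gives "oaie".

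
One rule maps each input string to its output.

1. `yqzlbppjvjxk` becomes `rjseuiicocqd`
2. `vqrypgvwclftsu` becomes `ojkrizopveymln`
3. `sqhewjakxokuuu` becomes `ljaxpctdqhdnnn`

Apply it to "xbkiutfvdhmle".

The rule is to shift every letter 7 places backward in the alphabet (wrapping around).
On "xbkiutfvdhmle" that produces "qudbnmyowafex".

qudbnmyowafex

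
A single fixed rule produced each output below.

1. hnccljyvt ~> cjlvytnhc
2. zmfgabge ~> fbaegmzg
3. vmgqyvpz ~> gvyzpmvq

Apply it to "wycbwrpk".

crwkpywb

The pattern: swap each adjacent pair of characters (1↔2, 3↔4, ...), then move the first 3 characters to the end (rotate left by 3).
Starting from "wycbwrpk": after the first operation, "ywbcrwkp"; after the second, "crwkpywb".
(Check on "hnccljyvt": → "nhccjlvyt" → "cjlvytnhc" ✓)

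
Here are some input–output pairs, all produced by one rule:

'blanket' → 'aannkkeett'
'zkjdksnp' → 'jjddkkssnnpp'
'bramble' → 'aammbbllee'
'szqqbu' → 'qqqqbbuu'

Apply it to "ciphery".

Rule — delete the first 2 characters, then double every character.
Applying that to "ciphery" gives "pphheerryy".

pphheerryy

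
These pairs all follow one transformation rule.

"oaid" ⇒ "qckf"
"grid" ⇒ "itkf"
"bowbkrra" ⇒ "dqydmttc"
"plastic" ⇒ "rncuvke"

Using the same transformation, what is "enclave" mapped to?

gpencxg

Looking at the pairs, the operation is to shift every letter 2 places forward in the alphabet (wrapping around).
For "enclave" the result is "gpencxg".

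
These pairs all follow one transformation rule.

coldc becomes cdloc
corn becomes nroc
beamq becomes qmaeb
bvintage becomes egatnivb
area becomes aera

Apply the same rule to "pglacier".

What's happening: reverse the string.
On "pglacier" that produces "reicalgp".

reicalgp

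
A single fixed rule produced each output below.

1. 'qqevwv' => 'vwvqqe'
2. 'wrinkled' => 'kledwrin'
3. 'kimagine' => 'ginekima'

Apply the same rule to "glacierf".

ierfglac

The rule is to swap the front and back halves of the string.
For "glacierf" the result is "ierfglac".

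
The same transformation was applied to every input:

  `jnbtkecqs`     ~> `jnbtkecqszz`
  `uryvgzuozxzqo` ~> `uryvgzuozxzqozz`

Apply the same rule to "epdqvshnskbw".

epdqvshnskbwzz

Rule — append "zz".
Doing the same to "epdqvshnskbw": "epdqvshnskbwzz".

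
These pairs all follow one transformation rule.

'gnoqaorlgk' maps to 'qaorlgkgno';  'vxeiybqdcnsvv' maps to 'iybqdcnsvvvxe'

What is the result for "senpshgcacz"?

pshgcaczsen

What's happening: move the first 3 characters to the end (rotate left by 3).
Applying that to "senpshgcacz" gives "pshgcaczsen".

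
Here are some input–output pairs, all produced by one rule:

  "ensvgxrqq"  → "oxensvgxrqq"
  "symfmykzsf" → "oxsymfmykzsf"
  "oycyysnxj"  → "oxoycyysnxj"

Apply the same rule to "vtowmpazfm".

oxvtowmpazfm

The pattern: prepend "ox".
So "vtowmpazfm" becomes "oxvtowmpazfm".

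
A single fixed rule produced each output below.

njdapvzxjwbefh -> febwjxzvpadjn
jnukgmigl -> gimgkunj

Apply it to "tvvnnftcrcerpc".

precrctfnnvvt

The pattern: delete the last character, then reverse the string.
Working it through for "tvvnnftcrcerpc": intermediate "tvvnnftcrcerp", final "precrctfnnvvt".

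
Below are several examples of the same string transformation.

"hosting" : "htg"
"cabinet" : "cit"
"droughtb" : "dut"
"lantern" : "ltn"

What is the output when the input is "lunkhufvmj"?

The pattern: keep one character in every 3, starting at position 1 (positions 1st, 4th, 7th, ...).
For "lunkhufvmj" the result is "lkfj".

lkfj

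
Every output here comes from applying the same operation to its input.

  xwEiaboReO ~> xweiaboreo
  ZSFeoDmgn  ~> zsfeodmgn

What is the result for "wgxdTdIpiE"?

The rule is to convert every letter to lowercase.
On "wgxdTdIpiE" that produces "wgxdtdipie".

wgxdtdipie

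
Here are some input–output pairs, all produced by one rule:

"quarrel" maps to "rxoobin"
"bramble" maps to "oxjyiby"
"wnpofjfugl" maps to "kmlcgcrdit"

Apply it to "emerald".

jboxiab

The transformation: move the first character to the end, then shift every letter 3 places backward in the alphabet (wrapping around).
Starting from "emerald": after the first operation, "meralde"; after the second, "jboxiab".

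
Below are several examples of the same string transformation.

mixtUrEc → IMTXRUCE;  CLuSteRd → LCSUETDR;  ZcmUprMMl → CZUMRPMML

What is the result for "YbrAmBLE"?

What's happening: swap each adjacent pair of characters (1↔2, 3↔4, ...), then convert every letter to uppercase.
Starting from "YbrAmBLE": after the first operation, "bYArBmEL"; after the second, "BYARBMEL".

BYARBMEL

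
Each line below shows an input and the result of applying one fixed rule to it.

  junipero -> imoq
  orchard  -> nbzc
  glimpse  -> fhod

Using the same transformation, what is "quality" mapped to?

In each case the input is transformed by: shift every letter 1 place backward in the alphabet (wrapping around), then keep every other character starting from the first (positions 1st, 3rd, 5th, ...).
For "quality", step one produces "ptzkhsx"; step two turns that into "pzhx".

pzhx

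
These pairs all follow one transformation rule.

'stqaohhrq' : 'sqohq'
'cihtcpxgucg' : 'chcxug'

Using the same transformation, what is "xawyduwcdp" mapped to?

The pattern: keep every other character starting from the first (positions 1st, 3rd, 5th, ...).
Doing the same to "xawyduwcdp": "xwdwd".

xwdwd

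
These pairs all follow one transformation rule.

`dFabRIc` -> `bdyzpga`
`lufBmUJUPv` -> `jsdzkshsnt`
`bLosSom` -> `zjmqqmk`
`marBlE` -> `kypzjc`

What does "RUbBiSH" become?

What's happening: shift every letter 2 places backward in the alphabet (wrapping around), then convert every letter to lowercase.
Starting from "RUbBiSH": after the first operation, "PSzZgQF"; after the second, "pszzgqf".
(Check on "bLosSom": → "zJmqQmk" → "zjmqqmk" ✓)

pszzgqf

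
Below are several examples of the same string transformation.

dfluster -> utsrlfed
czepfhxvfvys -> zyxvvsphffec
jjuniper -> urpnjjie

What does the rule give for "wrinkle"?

Looking at the pairs, the operation is to sort the characters into reverse alphabetical order.
Doing the same to "wrinkle": "wrnlkie".

wrnlkie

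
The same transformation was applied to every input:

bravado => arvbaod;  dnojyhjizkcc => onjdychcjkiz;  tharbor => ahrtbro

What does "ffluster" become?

The pattern: move the first 2 characters to the end (rotate left by 2), then take characters alternately from the front and the back (1st, last, 2nd, 2nd-last, ...).
Applying both steps to "ffluster": "lusterff", then "lfufsrte".
(Check on "bravado": → "avadobr" → "arvbaod" ✓)

lfufsrte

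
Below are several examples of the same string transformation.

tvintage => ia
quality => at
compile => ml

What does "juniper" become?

Rule — keep one character in every 3, starting at position 3 (positions 3rd, 6th, 9th, ...).
Applying that to "juniper" gives "ne".

ne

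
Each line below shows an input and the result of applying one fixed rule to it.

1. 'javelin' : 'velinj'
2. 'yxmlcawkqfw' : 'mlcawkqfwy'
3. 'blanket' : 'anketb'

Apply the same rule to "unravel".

Rule — move the first 2 characters to the end (rotate left by 2), then delete the last character.
On "unravel": the first step gives "ravelun", and the second then gives "ravelu".

ravelu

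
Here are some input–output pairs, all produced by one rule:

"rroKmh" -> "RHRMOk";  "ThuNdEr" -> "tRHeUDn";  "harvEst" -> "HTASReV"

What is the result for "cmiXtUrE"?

The transformation: take characters alternately from the front and the back (1st, last, 2nd, 2nd-last, ...), then flip the case of every letter.
Working it through for "cmiXtUrE": intermediate "cEmriUXt", final "CeMRIuxT".

CeMRIuxT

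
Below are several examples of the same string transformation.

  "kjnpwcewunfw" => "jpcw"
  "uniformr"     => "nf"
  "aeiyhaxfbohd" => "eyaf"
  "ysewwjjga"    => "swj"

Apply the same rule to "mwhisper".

The rule is to delete the last 3 characters, then keep every other character starting from the second (positions 2nd, 4th, 6th, ...).
On "mwhisper": the first step gives "mwhis", and the second then gives "wi".

wi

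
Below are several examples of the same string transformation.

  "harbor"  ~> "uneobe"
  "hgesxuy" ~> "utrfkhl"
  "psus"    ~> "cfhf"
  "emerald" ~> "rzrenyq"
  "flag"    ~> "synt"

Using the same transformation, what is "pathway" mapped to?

cngujnl

What's happening: shift every letter 13 places forward in the alphabet (wrapping around) — i.e. ROT13.
So "pathway" becomes "cngujnl".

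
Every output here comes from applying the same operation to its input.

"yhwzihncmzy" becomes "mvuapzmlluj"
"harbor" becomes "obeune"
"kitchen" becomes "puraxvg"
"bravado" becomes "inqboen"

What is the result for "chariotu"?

evbghpun

The transformation: move the first 3 characters to the end (rotate left by 3), then shift every letter 13 places forward in the alphabet (wrapping around) — i.e. ROT13.
"chariotu" → "riotucha" → "evbghpun".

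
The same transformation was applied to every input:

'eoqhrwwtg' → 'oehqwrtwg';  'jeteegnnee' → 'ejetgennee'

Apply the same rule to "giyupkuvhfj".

iguykpvufhj

The pattern: swap each adjacent pair of characters (1↔2, 3↔4, ...).
Doing the same to "giyupkuvhfj": "iguykpvufhj".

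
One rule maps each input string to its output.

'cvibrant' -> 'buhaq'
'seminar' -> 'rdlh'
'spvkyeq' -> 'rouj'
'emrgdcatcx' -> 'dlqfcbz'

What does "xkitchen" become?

wjhsb

Rule — shift every letter 1 place backward in the alphabet (wrapping around), then delete the last 3 characters.
Starting from "xkitchen": after the first operation, "wjhsbgdm"; after the second, "wjhsb".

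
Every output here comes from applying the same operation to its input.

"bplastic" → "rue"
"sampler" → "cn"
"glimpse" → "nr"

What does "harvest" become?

The transformation: shift every letter 2 places forward in the alphabet (wrapping around), then keep one character in every 3, starting at position 2 (positions 2nd, 5th, 8th, ...).
Applying that to "harvest" gives "cg".

cg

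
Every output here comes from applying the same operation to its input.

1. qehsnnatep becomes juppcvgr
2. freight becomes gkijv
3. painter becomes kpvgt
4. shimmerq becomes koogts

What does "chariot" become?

ctkqv

Each output is the input with this applied: shift every letter 2 places forward in the alphabet (wrapping around), then delete the first 2 characters.
Starting from "chariot": after the first operation, "ejctkqv"; after the second, "ctkqv".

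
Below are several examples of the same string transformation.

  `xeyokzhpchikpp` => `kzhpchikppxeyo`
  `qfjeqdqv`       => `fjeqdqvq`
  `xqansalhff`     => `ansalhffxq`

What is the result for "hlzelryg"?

lzelrygh

Looking at the pairs, the operation is to swap the front and back halves of the string, then move the last 3 characters to the front (rotate right by 3).
"hlzelryg" → "lryghlze" → "lzelrygh".
(Check on "xqansalhff": → "alhffxqans" → "ansalhffxq" ✓)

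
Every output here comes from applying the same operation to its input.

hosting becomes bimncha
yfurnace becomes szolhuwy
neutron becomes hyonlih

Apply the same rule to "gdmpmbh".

axgjgvb

The rule is to shift every letter 6 places backward in the alphabet (wrapping around).
Doing the same to "gdmpmbh": "axgjgvb".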